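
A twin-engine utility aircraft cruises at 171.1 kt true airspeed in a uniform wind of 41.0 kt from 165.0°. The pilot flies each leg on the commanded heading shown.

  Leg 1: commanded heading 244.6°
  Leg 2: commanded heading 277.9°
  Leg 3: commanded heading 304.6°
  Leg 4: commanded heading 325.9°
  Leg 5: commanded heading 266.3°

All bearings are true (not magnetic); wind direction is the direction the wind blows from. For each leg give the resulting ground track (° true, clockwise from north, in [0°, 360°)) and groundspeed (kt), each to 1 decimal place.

Leg 1: heading 244.6°; drift +13.8° → track 258.4°, groundspeed 168.6 kt
Leg 2: heading 277.9°; drift +11.4° → track 289.3°, groundspeed 190.8 kt
Leg 3: heading 304.6°; drift +7.5° → track 312.1°, groundspeed 204.1 kt
Leg 4: heading 325.9°; drift +3.7° → track 329.6°, groundspeed 210.3 kt
Leg 5: heading 266.3°; drift +12.6° → track 278.9°, groundspeed 183.6 kt

Leg 1: track=258.4°, groundspeed=168.6 kt
Leg 2: track=289.3°, groundspeed=190.8 kt
Leg 3: track=312.1°, groundspeed=204.1 kt
Leg 4: track=329.6°, groundspeed=210.3 kt
Leg 5: track=278.9°, groundspeed=183.6 kt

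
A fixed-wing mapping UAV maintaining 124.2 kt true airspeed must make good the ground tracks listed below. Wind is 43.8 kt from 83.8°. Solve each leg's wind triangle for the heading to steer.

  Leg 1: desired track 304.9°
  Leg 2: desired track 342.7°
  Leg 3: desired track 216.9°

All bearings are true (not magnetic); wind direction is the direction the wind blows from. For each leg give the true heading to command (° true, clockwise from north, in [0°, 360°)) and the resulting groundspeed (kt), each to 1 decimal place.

Leg 1: desired track 304.9°; wind correction +13.4° → command heading 318.3°, groundspeed 153.8 kt
Leg 2: desired track 342.7°; wind correction +20.2° → command heading 2.9°, groundspeed 125.0 kt
Leg 3: desired track 216.9°; wind correction -14.9° → command heading 202.0°, groundspeed 149.9 kt

Leg 1: heading=318.3°, groundspeed=153.8 kt
Leg 2: heading=2.9°, groundspeed=125.0 kt
Leg 3: heading=202.0°, groundspeed=149.9 kt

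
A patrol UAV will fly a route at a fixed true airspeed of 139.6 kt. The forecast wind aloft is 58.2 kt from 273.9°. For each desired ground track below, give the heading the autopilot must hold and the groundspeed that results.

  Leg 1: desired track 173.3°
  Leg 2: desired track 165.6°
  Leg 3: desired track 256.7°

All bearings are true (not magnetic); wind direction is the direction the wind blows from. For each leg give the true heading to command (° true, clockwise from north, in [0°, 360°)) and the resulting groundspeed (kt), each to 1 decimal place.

Leg 1: desired track 173.3°; wind correction +24.2° → command heading 197.5°, groundspeed 138.0 kt
Leg 2: desired track 165.6°; wind correction +23.3° → command heading 188.9°, groundspeed 146.5 kt
Leg 3: desired track 256.7°; wind correction +7.1° → command heading 263.8°, groundspeed 82.9 kt

Leg 1: heading=197.5°, groundspeed=138.0 kt
Leg 2: heading=188.9°, groundspeed=146.5 kt
Leg 3: heading=263.8°, groundspeed=82.9 kt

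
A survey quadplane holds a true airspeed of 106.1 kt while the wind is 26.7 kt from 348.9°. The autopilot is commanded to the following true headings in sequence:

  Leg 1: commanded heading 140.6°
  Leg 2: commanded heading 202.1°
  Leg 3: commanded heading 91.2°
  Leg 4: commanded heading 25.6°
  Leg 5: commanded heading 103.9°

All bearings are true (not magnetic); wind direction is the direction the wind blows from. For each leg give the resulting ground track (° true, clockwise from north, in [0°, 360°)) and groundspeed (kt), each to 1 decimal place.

Leg 1: track=146.2°, groundspeed=130.2 kt
Leg 2: track=195.6°, groundspeed=129.3 kt
Leg 3: track=104.3°, groundspeed=114.8 kt
Leg 4: track=36.3°, groundspeed=86.2 kt
Leg 5: track=115.5°, groundspeed=119.9 kt

Leg 1: heading 140.6°; drift +5.6° → track 146.2°, groundspeed 130.2 kt
Leg 2: heading 202.1°; drift -6.5° → track 195.6°, groundspeed 129.3 kt
Leg 3: heading 91.2°; drift +13.1° → track 104.3°, groundspeed 114.8 kt
Leg 4: heading 25.6°; drift +10.7° → track 36.3°, groundspeed 86.2 kt
Leg 5: heading 103.9°; drift +11.6° → track 115.5°, groundspeed 119.9 kt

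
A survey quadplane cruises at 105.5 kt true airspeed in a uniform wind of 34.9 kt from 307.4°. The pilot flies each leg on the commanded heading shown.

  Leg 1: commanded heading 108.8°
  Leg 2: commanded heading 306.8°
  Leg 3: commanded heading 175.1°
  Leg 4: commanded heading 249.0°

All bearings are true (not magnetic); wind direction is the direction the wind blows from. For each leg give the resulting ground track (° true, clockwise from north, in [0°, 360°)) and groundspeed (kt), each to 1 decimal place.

Leg 1: track=113.4°, groundspeed=139.0 kt
Leg 2: track=306.5°, groundspeed=70.6 kt
Leg 3: track=163.8°, groundspeed=131.5 kt
Leg 4: track=230.2°, groundspeed=92.1 kt

Leg 1: heading 108.8°; drift +4.6° → track 113.4°, groundspeed 139.0 kt
Leg 2: heading 306.8°; drift -0.3° → track 306.5°, groundspeed 70.6 kt
Leg 3: heading 175.1°; drift -11.3° → track 163.8°, groundspeed 131.5 kt
Leg 4: heading 249.0°; drift -18.8° → track 230.2°, groundspeed 92.1 kt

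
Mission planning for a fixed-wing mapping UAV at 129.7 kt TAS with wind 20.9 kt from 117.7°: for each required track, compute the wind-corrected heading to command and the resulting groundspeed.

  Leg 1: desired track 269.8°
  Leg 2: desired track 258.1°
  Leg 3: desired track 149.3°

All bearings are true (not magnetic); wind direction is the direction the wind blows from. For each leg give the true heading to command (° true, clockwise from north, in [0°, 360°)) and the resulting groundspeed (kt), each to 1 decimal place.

Leg 1: heading=265.5°, groundspeed=147.8 kt
Leg 2: heading=252.2°, groundspeed=145.1 kt
Leg 3: heading=144.5°, groundspeed=111.4 kt

Leg 1: desired track 269.8°; wind correction -4.3° → command heading 265.5°, groundspeed 147.8 kt
Leg 2: desired track 258.1°; wind correction -5.9° → command heading 252.2°, groundspeed 145.1 kt
Leg 3: desired track 149.3°; wind correction -4.8° → command heading 144.5°, groundspeed 111.4 kt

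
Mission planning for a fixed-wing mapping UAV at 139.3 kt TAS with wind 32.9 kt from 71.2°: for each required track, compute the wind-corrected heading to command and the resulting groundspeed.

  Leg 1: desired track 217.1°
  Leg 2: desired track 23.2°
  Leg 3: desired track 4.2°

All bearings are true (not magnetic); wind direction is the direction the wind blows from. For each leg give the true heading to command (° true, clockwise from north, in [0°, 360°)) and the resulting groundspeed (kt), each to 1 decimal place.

Leg 1: desired track 217.1°; wind correction -7.6° → command heading 209.5°, groundspeed 165.3 kt
Leg 2: desired track 23.2°; wind correction +10.1° → command heading 33.3°, groundspeed 115.1 kt
Leg 3: desired track 4.2°; wind correction +12.6° → command heading 16.8°, groundspeed 123.1 kt

Leg 1: heading=209.5°, groundspeed=165.3 kt
Leg 2: heading=33.3°, groundspeed=115.1 kt
Leg 3: heading=16.8°, groundspeed=123.1 kt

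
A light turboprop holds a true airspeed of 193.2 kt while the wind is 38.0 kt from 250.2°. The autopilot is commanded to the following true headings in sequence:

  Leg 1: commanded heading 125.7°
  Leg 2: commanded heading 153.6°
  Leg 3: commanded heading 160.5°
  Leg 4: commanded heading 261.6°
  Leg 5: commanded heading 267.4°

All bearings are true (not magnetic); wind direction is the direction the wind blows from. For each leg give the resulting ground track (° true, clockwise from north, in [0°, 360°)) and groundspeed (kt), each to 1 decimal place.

Leg 1: track=117.4°, groundspeed=217.0 kt
Leg 2: track=142.8°, groundspeed=201.1 kt
Leg 3: track=149.4°, groundspeed=196.7 kt
Leg 4: track=264.4°, groundspeed=156.1 kt
Leg 5: track=271.5°, groundspeed=157.3 kt

Leg 1: heading 125.7°; drift -8.3° → track 117.4°, groundspeed 217.0 kt
Leg 2: heading 153.6°; drift -10.8° → track 142.8°, groundspeed 201.1 kt
Leg 3: heading 160.5°; drift -11.1° → track 149.4°, groundspeed 196.7 kt
Leg 4: heading 261.6°; drift +2.8° → track 264.4°, groundspeed 156.1 kt
Leg 5: heading 267.4°; drift +4.1° → track 271.5°, groundspeed 157.3 kt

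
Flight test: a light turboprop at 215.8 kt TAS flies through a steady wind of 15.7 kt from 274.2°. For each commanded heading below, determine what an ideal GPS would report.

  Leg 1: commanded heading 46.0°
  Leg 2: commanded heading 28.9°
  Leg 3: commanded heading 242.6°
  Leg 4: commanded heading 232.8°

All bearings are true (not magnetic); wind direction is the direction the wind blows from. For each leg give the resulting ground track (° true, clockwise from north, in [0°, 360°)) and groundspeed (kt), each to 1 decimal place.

Leg 1: track=49.0°, groundspeed=226.6 kt
Leg 2: track=32.6°, groundspeed=222.8 kt
Leg 3: track=240.3°, groundspeed=202.6 kt
Leg 4: track=229.9°, groundspeed=204.3 kt

Leg 1: heading 46.0°; drift +3.0° → track 49.0°, groundspeed 226.6 kt
Leg 2: heading 28.9°; drift +3.7° → track 32.6°, groundspeed 222.8 kt
Leg 3: heading 242.6°; drift -2.3° → track 240.3°, groundspeed 202.6 kt
Leg 4: heading 232.8°; drift -2.9° → track 229.9°, groundspeed 204.3 kt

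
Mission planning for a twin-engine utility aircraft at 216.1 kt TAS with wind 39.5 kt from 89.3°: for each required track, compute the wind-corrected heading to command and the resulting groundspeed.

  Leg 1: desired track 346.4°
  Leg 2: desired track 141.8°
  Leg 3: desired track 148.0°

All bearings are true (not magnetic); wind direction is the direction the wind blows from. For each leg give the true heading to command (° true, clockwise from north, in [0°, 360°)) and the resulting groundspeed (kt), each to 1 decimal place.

Leg 1: heading=356.7°, groundspeed=221.5 kt
Leg 2: heading=133.5°, groundspeed=189.8 kt
Leg 3: heading=139.0°, groundspeed=192.9 kt

Leg 1: desired track 346.4°; wind correction +10.3° → command heading 356.7°, groundspeed 221.5 kt
Leg 2: desired track 141.8°; wind correction -8.3° → command heading 133.5°, groundspeed 189.8 kt
Leg 3: desired track 148.0°; wind correction -9.0° → command heading 139.0°, groundspeed 192.9 kt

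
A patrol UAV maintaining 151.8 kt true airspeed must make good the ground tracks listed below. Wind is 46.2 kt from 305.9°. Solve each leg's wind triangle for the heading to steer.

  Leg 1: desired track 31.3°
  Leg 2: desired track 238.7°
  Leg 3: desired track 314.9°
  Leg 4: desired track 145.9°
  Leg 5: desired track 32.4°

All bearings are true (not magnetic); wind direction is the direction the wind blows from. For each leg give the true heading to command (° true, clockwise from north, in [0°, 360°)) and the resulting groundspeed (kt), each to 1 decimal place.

Leg 1: heading=13.6°, groundspeed=140.9 kt
Leg 2: heading=255.0°, groundspeed=127.8 kt
Leg 3: heading=312.2°, groundspeed=106.0 kt
Leg 4: heading=151.9°, groundspeed=194.4 kt
Leg 5: heading=14.7°, groundspeed=141.8 kt

Leg 1: desired track 31.3°; wind correction -17.7° → command heading 13.6°, groundspeed 140.9 kt
Leg 2: desired track 238.7°; wind correction +16.3° → command heading 255.0°, groundspeed 127.8 kt
Leg 3: desired track 314.9°; wind correction -2.7° → command heading 312.2°, groundspeed 106.0 kt
Leg 4: desired track 145.9°; wind correction +6.0° → command heading 151.9°, groundspeed 194.4 kt
Leg 5: desired track 32.4°; wind correction -17.7° → command heading 14.7°, groundspeed 141.8 kt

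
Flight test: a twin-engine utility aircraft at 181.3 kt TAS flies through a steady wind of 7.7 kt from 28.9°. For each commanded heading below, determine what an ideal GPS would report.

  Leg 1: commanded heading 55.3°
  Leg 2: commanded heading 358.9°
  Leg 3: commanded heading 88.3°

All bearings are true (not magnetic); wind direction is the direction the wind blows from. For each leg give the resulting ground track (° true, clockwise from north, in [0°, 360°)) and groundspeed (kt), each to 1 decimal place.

Leg 1: heading 55.3°; drift +1.1° → track 56.4°, groundspeed 174.4 kt
Leg 2: heading 358.9°; drift -1.3° → track 357.6°, groundspeed 174.7 kt
Leg 3: heading 88.3°; drift +2.1° → track 90.4°, groundspeed 177.5 kt

Leg 1: track=56.4°, groundspeed=174.4 kt
Leg 2: track=357.6°, groundspeed=174.7 kt
Leg 3: track=90.4°, groundspeed=177.5 kt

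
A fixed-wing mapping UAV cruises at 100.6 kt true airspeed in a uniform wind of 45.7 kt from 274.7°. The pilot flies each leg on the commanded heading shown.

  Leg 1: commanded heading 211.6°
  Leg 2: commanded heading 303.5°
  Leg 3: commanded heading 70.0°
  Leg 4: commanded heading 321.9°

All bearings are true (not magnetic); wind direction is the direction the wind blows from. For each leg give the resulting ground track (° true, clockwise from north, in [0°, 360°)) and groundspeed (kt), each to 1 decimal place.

Leg 1: heading 211.6°; drift -27.0° → track 184.6°, groundspeed 89.7 kt
Leg 2: heading 303.5°; drift +20.0° → track 323.5°, groundspeed 64.4 kt
Leg 3: heading 70.0°; drift +7.7° → track 77.7°, groundspeed 143.4 kt
Leg 4: heading 321.9°; drift +25.7° → track 347.6°, groundspeed 77.2 kt

Leg 1: track=184.6°, groundspeed=89.7 kt
Leg 2: track=323.5°, groundspeed=64.4 kt
Leg 3: track=77.7°, groundspeed=143.4 kt
Leg 4: track=347.6°, groundspeed=77.2 kt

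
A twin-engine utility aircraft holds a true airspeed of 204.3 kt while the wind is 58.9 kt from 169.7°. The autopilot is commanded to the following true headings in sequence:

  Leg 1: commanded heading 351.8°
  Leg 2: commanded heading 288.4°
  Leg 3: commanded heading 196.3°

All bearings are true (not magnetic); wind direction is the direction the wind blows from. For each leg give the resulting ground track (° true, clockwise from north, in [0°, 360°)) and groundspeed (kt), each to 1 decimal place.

Leg 1: track=351.3°, groundspeed=263.2 kt
Leg 2: track=300.9°, groundspeed=238.3 kt
Leg 3: track=206.2°, groundspeed=153.9 kt

Leg 1: heading 351.8°; drift -0.5° → track 351.3°, groundspeed 263.2 kt
Leg 2: heading 288.4°; drift +12.5° → track 300.9°, groundspeed 238.3 kt
Leg 3: heading 196.3°; drift +9.9° → track 206.2°, groundspeed 153.9 kt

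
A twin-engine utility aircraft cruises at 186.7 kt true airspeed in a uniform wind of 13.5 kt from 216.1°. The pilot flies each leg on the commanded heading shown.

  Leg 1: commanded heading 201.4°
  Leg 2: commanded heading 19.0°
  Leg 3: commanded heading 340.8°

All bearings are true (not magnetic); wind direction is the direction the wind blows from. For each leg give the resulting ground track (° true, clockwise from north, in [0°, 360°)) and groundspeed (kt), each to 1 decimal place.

Leg 1: heading 201.4°; drift -1.1° → track 200.3°, groundspeed 173.7 kt
Leg 2: heading 19.0°; drift +1.1° → track 20.1°, groundspeed 199.6 kt
Leg 3: heading 340.8°; drift +3.3° → track 344.1°, groundspeed 194.7 kt

Leg 1: track=200.3°, groundspeed=173.7 kt
Leg 2: track=20.1°, groundspeed=199.6 kt
Leg 3: track=344.1°, groundspeed=194.7 kt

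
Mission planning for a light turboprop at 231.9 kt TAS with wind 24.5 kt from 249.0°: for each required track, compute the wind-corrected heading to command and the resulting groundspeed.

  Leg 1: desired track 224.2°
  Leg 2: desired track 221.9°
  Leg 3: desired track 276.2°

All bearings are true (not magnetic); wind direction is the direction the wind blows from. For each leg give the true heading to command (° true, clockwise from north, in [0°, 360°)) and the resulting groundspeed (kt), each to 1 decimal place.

Leg 1: desired track 224.2°; wind correction +2.5° → command heading 226.7°, groundspeed 209.4 kt
Leg 2: desired track 221.9°; wind correction +2.8° → command heading 224.7°, groundspeed 209.8 kt
Leg 3: desired track 276.2°; wind correction -2.8° → command heading 273.4°, groundspeed 209.8 kt

Leg 1: heading=226.7°, groundspeed=209.4 kt
Leg 2: heading=224.7°, groundspeed=209.8 kt
Leg 3: heading=273.4°, groundspeed=209.8 kt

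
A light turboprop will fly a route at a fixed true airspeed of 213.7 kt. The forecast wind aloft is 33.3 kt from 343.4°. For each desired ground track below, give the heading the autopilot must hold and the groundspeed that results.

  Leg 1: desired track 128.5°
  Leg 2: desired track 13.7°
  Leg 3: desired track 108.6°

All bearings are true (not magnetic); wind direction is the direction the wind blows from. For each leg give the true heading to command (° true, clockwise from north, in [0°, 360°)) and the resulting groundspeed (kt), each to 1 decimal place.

Leg 1: desired track 128.5°; wind correction -5.1° → command heading 123.4°, groundspeed 240.2 kt
Leg 2: desired track 13.7°; wind correction -4.5° → command heading 9.2°, groundspeed 184.3 kt
Leg 3: desired track 108.6°; wind correction -7.3° → command heading 101.3°, groundspeed 231.2 kt

Leg 1: heading=123.4°, groundspeed=240.2 kt
Leg 2: heading=9.2°, groundspeed=184.3 kt
Leg 3: heading=101.3°, groundspeed=231.2 kt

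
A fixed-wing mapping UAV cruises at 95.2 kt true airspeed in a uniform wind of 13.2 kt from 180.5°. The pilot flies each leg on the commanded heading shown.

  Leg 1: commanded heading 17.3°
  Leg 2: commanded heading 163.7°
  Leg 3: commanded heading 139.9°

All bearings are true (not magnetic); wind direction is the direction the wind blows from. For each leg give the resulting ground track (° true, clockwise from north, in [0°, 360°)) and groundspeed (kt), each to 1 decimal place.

Leg 1: track=15.3°, groundspeed=107.9 kt
Leg 2: track=161.1°, groundspeed=82.7 kt
Leg 3: track=134.1°, groundspeed=85.6 kt

Leg 1: heading 17.3°; drift -2.0° → track 15.3°, groundspeed 107.9 kt
Leg 2: heading 163.7°; drift -2.6° → track 161.1°, groundspeed 82.7 kt
Leg 3: heading 139.9°; drift -5.8° → track 134.1°, groundspeed 85.6 kt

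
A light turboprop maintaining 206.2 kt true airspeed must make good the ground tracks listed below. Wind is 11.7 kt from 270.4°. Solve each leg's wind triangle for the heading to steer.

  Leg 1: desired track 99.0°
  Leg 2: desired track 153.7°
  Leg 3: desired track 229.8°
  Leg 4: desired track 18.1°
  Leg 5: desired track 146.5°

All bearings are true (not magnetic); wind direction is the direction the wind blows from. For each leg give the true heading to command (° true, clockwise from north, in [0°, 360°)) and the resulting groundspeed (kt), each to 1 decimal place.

Leg 1: heading=99.5°, groundspeed=217.8 kt
Leg 2: heading=156.6°, groundspeed=211.2 kt
Leg 3: heading=231.9°, groundspeed=197.2 kt
Leg 4: heading=15.0°, groundspeed=209.5 kt
Leg 5: heading=149.2°, groundspeed=212.5 kt

Leg 1: desired track 99.0°; wind correction +0.5° → command heading 99.5°, groundspeed 217.8 kt
Leg 2: desired track 153.7°; wind correction +2.9° → command heading 156.6°, groundspeed 211.2 kt
Leg 3: desired track 229.8°; wind correction +2.1° → command heading 231.9°, groundspeed 197.2 kt
Leg 4: desired track 18.1°; wind correction -3.1° → command heading 15.0°, groundspeed 209.5 kt
Leg 5: desired track 146.5°; wind correction +2.7° → command heading 149.2°, groundspeed 212.5 kt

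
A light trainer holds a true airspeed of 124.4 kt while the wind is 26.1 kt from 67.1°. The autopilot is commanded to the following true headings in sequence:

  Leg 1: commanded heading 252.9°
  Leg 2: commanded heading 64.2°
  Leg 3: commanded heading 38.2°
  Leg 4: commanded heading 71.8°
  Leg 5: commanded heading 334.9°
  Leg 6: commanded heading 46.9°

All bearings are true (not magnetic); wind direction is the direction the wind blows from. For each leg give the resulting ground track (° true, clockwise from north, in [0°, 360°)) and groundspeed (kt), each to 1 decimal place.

Leg 1: heading 252.9°; drift -1.0° → track 251.9°, groundspeed 150.4 kt
Leg 2: heading 64.2°; drift -0.8° → track 63.4°, groundspeed 98.3 kt
Leg 3: heading 38.2°; drift -7.1° → track 31.1°, groundspeed 102.3 kt
Leg 4: heading 71.8°; drift +1.2° → track 73.0°, groundspeed 98.4 kt
Leg 5: heading 334.9°; drift -11.7° → track 323.2°, groundspeed 128.1 kt
Leg 6: heading 46.9°; drift -5.2° → track 41.7°, groundspeed 100.3 kt

Leg 1: track=251.9°, groundspeed=150.4 kt
Leg 2: track=63.4°, groundspeed=98.3 kt
Leg 3: track=31.1°, groundspeed=102.3 kt
Leg 4: track=73.0°, groundspeed=98.4 kt
Leg 5: track=323.2°, groundspeed=128.1 kt
Leg 6: track=41.7°, groundspeed=100.3 kt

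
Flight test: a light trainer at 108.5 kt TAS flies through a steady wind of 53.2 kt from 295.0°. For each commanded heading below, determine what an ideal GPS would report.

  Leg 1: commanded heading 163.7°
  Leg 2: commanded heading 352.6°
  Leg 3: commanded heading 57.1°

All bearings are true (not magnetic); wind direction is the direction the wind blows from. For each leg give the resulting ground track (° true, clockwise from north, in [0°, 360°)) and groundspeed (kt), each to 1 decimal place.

Leg 1: track=148.1°, groundspeed=149.1 kt
Leg 2: track=21.9°, groundspeed=91.7 kt
Leg 3: track=75.3°, groundspeed=144.0 kt

Leg 1: heading 163.7°; drift -15.6° → track 148.1°, groundspeed 149.1 kt
Leg 2: heading 352.6°; drift +29.3° → track 21.9°, groundspeed 91.7 kt
Leg 3: heading 57.1°; drift +18.2° → track 75.3°, groundspeed 144.0 kt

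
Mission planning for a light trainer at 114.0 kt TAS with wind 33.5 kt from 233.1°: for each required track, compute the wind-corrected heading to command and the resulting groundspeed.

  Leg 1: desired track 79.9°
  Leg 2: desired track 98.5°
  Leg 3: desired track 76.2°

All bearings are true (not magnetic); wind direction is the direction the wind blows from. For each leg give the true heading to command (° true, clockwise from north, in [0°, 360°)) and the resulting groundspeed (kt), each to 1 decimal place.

Leg 1: desired track 79.9°; wind correction +7.6° → command heading 87.5°, groundspeed 142.9 kt
Leg 2: desired track 98.5°; wind correction +12.1° → command heading 110.6°, groundspeed 135.0 kt
Leg 3: desired track 76.2°; wind correction +6.6° → command heading 82.8°, groundspeed 144.1 kt

Leg 1: heading=87.5°, groundspeed=142.9 kt
Leg 2: heading=110.6°, groundspeed=135.0 kt
Leg 3: heading=82.8°, groundspeed=144.1 kt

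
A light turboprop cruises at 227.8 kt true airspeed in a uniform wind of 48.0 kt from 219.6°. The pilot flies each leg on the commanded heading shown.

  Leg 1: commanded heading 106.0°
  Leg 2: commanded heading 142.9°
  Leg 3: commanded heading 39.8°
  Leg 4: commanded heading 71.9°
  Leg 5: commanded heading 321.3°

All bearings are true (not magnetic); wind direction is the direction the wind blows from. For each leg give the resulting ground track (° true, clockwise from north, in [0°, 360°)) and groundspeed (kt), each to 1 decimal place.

Leg 1: heading 106.0°; drift -10.1° → track 95.9°, groundspeed 250.9 kt
Leg 2: heading 142.9°; drift -12.2° → track 130.7°, groundspeed 221.7 kt
Leg 3: heading 39.8°; drift +0.0° → track 39.8°, groundspeed 275.8 kt
Leg 4: heading 71.9°; drift -5.5° → track 66.4°, groundspeed 269.6 kt
Leg 5: heading 321.3°; drift +11.2° → track 332.5°, groundspeed 242.1 kt

Leg 1: track=95.9°, groundspeed=250.9 kt
Leg 2: track=130.7°, groundspeed=221.7 kt
Leg 3: track=39.8°, groundspeed=275.8 kt
Leg 4: track=66.4°, groundspeed=269.6 kt
Leg 5: track=332.5°, groundspeed=242.1 kt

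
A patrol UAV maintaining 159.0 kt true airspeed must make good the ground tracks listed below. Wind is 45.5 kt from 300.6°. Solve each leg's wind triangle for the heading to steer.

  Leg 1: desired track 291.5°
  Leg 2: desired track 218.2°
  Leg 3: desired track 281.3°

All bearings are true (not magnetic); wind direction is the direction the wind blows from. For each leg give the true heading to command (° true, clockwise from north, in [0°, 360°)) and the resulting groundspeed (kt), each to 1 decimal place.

Leg 1: desired track 291.5°; wind correction +2.6° → command heading 294.1°, groundspeed 113.9 kt
Leg 2: desired track 218.2°; wind correction +16.5° → command heading 234.7°, groundspeed 146.5 kt
Leg 3: desired track 281.3°; wind correction +5.4° → command heading 286.7°, groundspeed 115.3 kt

Leg 1: heading=294.1°, groundspeed=113.9 kt
Leg 2: heading=234.7°, groundspeed=146.5 kt
Leg 3: heading=286.7°, groundspeed=115.3 kt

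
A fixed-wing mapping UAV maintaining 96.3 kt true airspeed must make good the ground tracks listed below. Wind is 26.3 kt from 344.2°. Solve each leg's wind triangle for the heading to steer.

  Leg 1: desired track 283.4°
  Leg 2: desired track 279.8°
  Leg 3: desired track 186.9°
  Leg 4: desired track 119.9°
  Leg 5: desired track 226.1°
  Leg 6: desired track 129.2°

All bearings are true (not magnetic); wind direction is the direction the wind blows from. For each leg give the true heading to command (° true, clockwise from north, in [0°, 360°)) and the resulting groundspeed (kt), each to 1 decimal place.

Leg 1: desired track 283.4°; wind correction +13.8° → command heading 297.2°, groundspeed 80.7 kt
Leg 2: desired track 279.8°; wind correction +14.3° → command heading 294.1°, groundspeed 82.0 kt
Leg 3: desired track 186.9°; wind correction +6.0° → command heading 192.9°, groundspeed 120.0 kt
Leg 4: desired track 119.9°; wind correction -11.0° → command heading 108.9°, groundspeed 113.4 kt
Leg 5: desired track 226.1°; wind correction +13.9° → command heading 240.0°, groundspeed 105.9 kt
Leg 6: desired track 129.2°; wind correction -9.0° → command heading 120.2°, groundspeed 116.7 kt

Leg 1: heading=297.2°, groundspeed=80.7 kt
Leg 2: heading=294.1°, groundspeed=82.0 kt
Leg 3: heading=192.9°, groundspeed=120.0 kt
Leg 4: heading=108.9°, groundspeed=113.4 kt
Leg 5: heading=240.0°, groundspeed=105.9 kt
Leg 6: heading=120.2°, groundspeed=116.7 kt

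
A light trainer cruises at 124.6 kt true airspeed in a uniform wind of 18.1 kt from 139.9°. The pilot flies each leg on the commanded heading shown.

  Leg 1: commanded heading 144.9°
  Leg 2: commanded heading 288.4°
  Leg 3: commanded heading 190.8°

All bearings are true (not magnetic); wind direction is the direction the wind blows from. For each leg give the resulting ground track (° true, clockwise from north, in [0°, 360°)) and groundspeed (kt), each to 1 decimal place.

Leg 1: track=145.7°, groundspeed=106.6 kt
Leg 2: track=292.3°, groundspeed=140.4 kt
Leg 3: track=197.9°, groundspeed=114.1 kt

Leg 1: heading 144.9°; drift +0.8° → track 145.7°, groundspeed 106.6 kt
Leg 2: heading 288.4°; drift +3.9° → track 292.3°, groundspeed 140.4 kt
Leg 3: heading 190.8°; drift +7.1° → track 197.9°, groundspeed 114.1 kt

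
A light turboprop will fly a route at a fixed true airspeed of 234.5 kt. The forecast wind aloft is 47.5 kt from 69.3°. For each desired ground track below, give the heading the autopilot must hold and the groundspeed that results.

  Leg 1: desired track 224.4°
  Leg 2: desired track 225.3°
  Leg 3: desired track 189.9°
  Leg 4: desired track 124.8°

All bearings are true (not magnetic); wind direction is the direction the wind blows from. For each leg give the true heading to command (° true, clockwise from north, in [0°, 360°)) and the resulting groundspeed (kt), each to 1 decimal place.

Leg 1: desired track 224.4°; wind correction -4.9° → command heading 219.5°, groundspeed 276.7 kt
Leg 2: desired track 225.3°; wind correction -4.7° → command heading 220.6°, groundspeed 277.1 kt
Leg 3: desired track 189.9°; wind correction -10.0° → command heading 179.9°, groundspeed 255.1 kt
Leg 4: desired track 124.8°; wind correction -9.6° → command heading 115.2°, groundspeed 204.3 kt

Leg 1: heading=219.5°, groundspeed=276.7 kt
Leg 2: heading=220.6°, groundspeed=277.1 kt
Leg 3: heading=179.9°, groundspeed=255.1 kt
Leg 4: heading=115.2°, groundspeed=204.3 kt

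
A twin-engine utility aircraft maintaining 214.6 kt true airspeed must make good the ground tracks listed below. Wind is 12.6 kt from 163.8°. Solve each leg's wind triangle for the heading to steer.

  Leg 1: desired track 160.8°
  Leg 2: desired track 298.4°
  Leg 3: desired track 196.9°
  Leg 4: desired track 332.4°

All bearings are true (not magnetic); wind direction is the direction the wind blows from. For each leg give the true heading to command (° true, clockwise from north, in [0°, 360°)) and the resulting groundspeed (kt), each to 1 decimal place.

Leg 1: desired track 160.8°; wind correction +0.2° → command heading 161.0°, groundspeed 202.0 kt
Leg 2: desired track 298.4°; wind correction -2.4° → command heading 296.0°, groundspeed 223.3 kt
Leg 3: desired track 196.9°; wind correction -1.8° → command heading 195.1°, groundspeed 203.9 kt
Leg 4: desired track 332.4°; wind correction -0.7° → command heading 331.7°, groundspeed 226.9 kt

Leg 1: heading=161.0°, groundspeed=202.0 kt
Leg 2: heading=296.0°, groundspeed=223.3 kt
Leg 3: heading=195.1°, groundspeed=203.9 kt
Leg 4: heading=331.7°, groundspeed=226.9 kt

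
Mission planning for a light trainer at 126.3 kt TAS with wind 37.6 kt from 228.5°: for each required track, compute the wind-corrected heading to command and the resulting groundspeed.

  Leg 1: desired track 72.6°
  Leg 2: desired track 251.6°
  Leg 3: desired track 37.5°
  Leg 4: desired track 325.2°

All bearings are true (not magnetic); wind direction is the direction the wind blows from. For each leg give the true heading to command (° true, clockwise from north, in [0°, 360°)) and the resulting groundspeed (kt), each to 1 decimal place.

Leg 1: desired track 72.6°; wind correction +7.0° → command heading 79.6°, groundspeed 159.7 kt
Leg 2: desired track 251.6°; wind correction -6.7° → command heading 244.9°, groundspeed 90.9 kt
Leg 3: desired track 37.5°; wind correction -3.3° → command heading 34.2°, groundspeed 163.0 kt
Leg 4: desired track 325.2°; wind correction -17.2° → command heading 308.0°, groundspeed 125.0 kt

Leg 1: heading=79.6°, groundspeed=159.7 kt
Leg 2: heading=244.9°, groundspeed=90.9 kt
Leg 3: heading=34.2°, groundspeed=163.0 kt
Leg 4: heading=308.0°, groundspeed=125.0 kt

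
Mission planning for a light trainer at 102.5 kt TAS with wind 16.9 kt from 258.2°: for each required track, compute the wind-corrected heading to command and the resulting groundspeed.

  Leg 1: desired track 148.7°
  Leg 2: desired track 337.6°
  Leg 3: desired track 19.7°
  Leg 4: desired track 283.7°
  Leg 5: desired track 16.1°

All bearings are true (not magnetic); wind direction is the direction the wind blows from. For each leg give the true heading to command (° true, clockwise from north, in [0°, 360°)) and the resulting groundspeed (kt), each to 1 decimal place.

Leg 1: desired track 148.7°; wind correction +8.9° → command heading 157.6°, groundspeed 106.9 kt
Leg 2: desired track 337.6°; wind correction -9.3° → command heading 328.3°, groundspeed 98.0 kt
Leg 3: desired track 19.7°; wind correction -8.1° → command heading 11.6°, groundspeed 110.3 kt
Leg 4: desired track 283.7°; wind correction -4.1° → command heading 279.6°, groundspeed 87.0 kt
Leg 5: desired track 16.1°; wind correction -8.4° → command heading 7.7°, groundspeed 109.3 kt

Leg 1: heading=157.6°, groundspeed=106.9 kt
Leg 2: heading=328.3°, groundspeed=98.0 kt
Leg 3: heading=11.6°, groundspeed=110.3 kt
Leg 4: heading=279.6°, groundspeed=87.0 kt
Leg 5: heading=7.7°, groundspeed=109.3 kt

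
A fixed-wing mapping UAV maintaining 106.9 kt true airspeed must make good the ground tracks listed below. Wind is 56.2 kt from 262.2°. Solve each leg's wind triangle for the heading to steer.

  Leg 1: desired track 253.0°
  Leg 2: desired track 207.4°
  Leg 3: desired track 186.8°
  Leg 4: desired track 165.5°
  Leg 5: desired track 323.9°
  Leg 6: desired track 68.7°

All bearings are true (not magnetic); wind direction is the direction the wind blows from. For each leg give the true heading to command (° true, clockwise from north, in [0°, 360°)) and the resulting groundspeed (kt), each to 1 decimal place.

Leg 1: heading=257.8°, groundspeed=51.0 kt
Leg 2: heading=232.8°, groundspeed=64.1 kt
Leg 3: heading=217.4°, groundspeed=77.9 kt
Leg 4: heading=197.0°, groundspeed=97.7 kt
Leg 5: heading=296.3°, groundspeed=68.1 kt
Leg 6: heading=61.7°, groundspeed=160.7 kt

Leg 1: desired track 253.0°; wind correction +4.8° → command heading 257.8°, groundspeed 51.0 kt
Leg 2: desired track 207.4°; wind correction +25.4° → command heading 232.8°, groundspeed 64.1 kt
Leg 3: desired track 186.8°; wind correction +30.6° → command heading 217.4°, groundspeed 77.9 kt
Leg 4: desired track 165.5°; wind correction +31.5° → command heading 197.0°, groundspeed 97.7 kt
Leg 5: desired track 323.9°; wind correction -27.6° → command heading 296.3°, groundspeed 68.1 kt
Leg 6: desired track 68.7°; wind correction -7.0° → command heading 61.7°, groundspeed 160.7 kt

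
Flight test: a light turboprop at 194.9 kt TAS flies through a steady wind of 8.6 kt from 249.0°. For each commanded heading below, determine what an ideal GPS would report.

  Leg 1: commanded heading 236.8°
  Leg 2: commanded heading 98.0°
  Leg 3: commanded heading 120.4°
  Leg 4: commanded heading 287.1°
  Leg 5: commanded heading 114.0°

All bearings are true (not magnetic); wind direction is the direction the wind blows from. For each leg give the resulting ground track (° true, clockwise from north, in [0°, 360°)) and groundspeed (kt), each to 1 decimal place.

Leg 1: track=236.2°, groundspeed=186.5 kt
Leg 2: track=96.8°, groundspeed=202.5 kt
Leg 3: track=118.5°, groundspeed=200.4 kt
Leg 4: track=288.7°, groundspeed=188.2 kt
Leg 5: track=112.3°, groundspeed=201.1 kt

Leg 1: heading 236.8°; drift -0.6° → track 236.2°, groundspeed 186.5 kt
Leg 2: heading 98.0°; drift -1.2° → track 96.8°, groundspeed 202.5 kt
Leg 3: heading 120.4°; drift -1.9° → track 118.5°, groundspeed 200.4 kt
Leg 4: heading 287.1°; drift +1.6° → track 288.7°, groundspeed 188.2 kt
Leg 5: heading 114.0°; drift -1.7° → track 112.3°, groundspeed 201.1 kt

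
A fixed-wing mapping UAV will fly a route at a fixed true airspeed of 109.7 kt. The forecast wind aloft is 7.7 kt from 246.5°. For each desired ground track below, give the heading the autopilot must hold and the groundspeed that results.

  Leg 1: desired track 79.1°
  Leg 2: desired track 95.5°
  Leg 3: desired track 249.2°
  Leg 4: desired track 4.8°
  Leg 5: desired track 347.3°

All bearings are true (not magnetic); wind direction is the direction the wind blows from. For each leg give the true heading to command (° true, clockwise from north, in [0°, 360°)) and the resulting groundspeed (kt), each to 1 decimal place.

Leg 1: desired track 79.1°; wind correction +0.9° → command heading 80.0°, groundspeed 117.2 kt
Leg 2: desired track 95.5°; wind correction +2.0° → command heading 97.5°, groundspeed 116.4 kt
Leg 3: desired track 249.2°; wind correction -0.2° → command heading 249.0°, groundspeed 102.0 kt
Leg 4: desired track 4.8°; wind correction -3.5° → command heading 1.3°, groundspeed 113.1 kt
Leg 5: desired track 347.3°; wind correction -4.0° → command heading 343.3°, groundspeed 110.9 kt

Leg 1: heading=80.0°, groundspeed=117.2 kt
Leg 2: heading=97.5°, groundspeed=116.4 kt
Leg 3: heading=249.0°, groundspeed=102.0 kt
Leg 4: heading=1.3°, groundspeed=113.1 kt
Leg 5: heading=343.3°, groundspeed=110.9 kt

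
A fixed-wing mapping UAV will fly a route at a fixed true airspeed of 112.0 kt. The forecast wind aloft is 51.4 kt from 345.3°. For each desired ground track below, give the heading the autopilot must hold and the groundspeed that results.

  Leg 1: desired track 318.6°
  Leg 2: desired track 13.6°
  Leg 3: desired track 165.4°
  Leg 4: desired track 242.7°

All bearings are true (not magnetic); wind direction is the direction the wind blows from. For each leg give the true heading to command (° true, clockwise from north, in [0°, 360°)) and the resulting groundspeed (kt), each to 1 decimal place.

Leg 1: desired track 318.6°; wind correction +11.9° → command heading 330.5°, groundspeed 63.7 kt
Leg 2: desired track 13.6°; wind correction -12.6° → command heading 1.0°, groundspeed 64.1 kt
Leg 3: desired track 165.4°; wind correction +0.0° → command heading 165.4°, groundspeed 163.4 kt
Leg 4: desired track 242.7°; wind correction +26.6° → command heading 269.3°, groundspeed 111.4 kt

Leg 1: heading=330.5°, groundspeed=63.7 kt
Leg 2: heading=1.0°, groundspeed=64.1 kt
Leg 3: heading=165.4°, groundspeed=163.4 kt
Leg 4: heading=269.3°, groundspeed=111.4 kt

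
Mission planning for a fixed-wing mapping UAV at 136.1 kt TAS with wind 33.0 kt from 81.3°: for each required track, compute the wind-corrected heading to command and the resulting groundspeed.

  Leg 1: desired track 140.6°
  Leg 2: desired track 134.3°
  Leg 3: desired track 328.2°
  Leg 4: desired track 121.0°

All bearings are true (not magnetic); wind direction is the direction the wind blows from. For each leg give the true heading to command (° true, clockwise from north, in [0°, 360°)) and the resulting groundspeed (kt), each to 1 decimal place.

Leg 1: desired track 140.6°; wind correction -12.0° → command heading 128.6°, groundspeed 116.3 kt
Leg 2: desired track 134.3°; wind correction -11.2° → command heading 123.1°, groundspeed 113.7 kt
Leg 3: desired track 328.2°; wind correction +12.9° → command heading 341.1°, groundspeed 145.6 kt
Leg 4: desired track 121.0°; wind correction -8.9° → command heading 112.1°, groundspeed 109.1 kt

Leg 1: heading=128.6°, groundspeed=116.3 kt
Leg 2: heading=123.1°, groundspeed=113.7 kt
Leg 3: heading=341.1°, groundspeed=145.6 kt
Leg 4: heading=112.1°, groundspeed=109.1 kt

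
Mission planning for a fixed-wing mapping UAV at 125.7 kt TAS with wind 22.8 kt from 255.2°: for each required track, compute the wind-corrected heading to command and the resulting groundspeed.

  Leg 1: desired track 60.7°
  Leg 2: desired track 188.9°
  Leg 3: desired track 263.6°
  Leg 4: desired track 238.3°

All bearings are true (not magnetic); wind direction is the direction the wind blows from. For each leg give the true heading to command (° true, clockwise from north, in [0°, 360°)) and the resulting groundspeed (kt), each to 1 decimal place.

Leg 1: desired track 60.7°; wind correction -2.6° → command heading 58.1°, groundspeed 147.6 kt
Leg 2: desired track 188.9°; wind correction +9.6° → command heading 198.5°, groundspeed 114.8 kt
Leg 3: desired track 263.6°; wind correction -1.5° → command heading 262.1°, groundspeed 103.1 kt
Leg 4: desired track 238.3°; wind correction +3.0° → command heading 241.3°, groundspeed 103.7 kt

Leg 1: heading=58.1°, groundspeed=147.6 kt
Leg 2: heading=198.5°, groundspeed=114.8 kt
Leg 3: heading=262.1°, groundspeed=103.1 kt
Leg 4: heading=241.3°, groundspeed=103.7 kt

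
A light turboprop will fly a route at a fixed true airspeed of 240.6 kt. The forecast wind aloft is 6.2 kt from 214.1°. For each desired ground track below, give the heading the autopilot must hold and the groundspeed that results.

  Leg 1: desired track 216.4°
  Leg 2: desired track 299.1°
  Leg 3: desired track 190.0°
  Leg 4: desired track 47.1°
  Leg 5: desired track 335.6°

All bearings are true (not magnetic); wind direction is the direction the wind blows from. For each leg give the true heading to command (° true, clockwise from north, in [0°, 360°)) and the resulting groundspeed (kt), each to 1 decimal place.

Leg 1: heading=216.3°, groundspeed=234.4 kt
Leg 2: heading=297.6°, groundspeed=240.0 kt
Leg 3: heading=190.6°, groundspeed=234.9 kt
Leg 4: heading=47.4°, groundspeed=246.6 kt
Leg 5: heading=334.3°, groundspeed=243.8 kt

Leg 1: desired track 216.4°; wind correction -0.1° → command heading 216.3°, groundspeed 234.4 kt
Leg 2: desired track 299.1°; wind correction -1.5° → command heading 297.6°, groundspeed 240.0 kt
Leg 3: desired track 190.0°; wind correction +0.6° → command heading 190.6°, groundspeed 234.9 kt
Leg 4: desired track 47.1°; wind correction +0.3° → command heading 47.4°, groundspeed 246.6 kt
Leg 5: desired track 335.6°; wind correction -1.3° → command heading 334.3°, groundspeed 243.8 kt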